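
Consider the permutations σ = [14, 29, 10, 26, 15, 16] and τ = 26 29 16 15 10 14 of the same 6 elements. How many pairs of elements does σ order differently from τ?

Assign each item its position (1..6) in the first ordering, then rewrite the second ordering as that position sequence:
positions: 14→1, 29→2, 10→3, 26→4, 15→5, 16→6
second ordering as positions: [4, 2, 6, 5, 3, 1]
Discordant pairs = inversions in this position sequence.
4: 2, 3, 1 → 3
2: 1 → 1
6: 5, 3, 1 → 3
5: 3, 1 → 2
3: 1 → 1
1: 0
Total: 3 + 1 + 3 + 2 + 1 + 0 = 10

10 discordant pairs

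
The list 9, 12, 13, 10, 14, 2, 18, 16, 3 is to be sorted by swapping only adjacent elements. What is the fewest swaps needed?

15

The minimum number of adjacent swaps to sort an array equals its inversion count, since every such swap removes exactly one inversion.
Count inversions — for each element, later elements that are smaller:
9: 2, 3 → 2
12: 10, 2, 3 → 3
13: 10, 2, 3 → 3
10: 2, 3 → 2
14: 2, 3 → 2
2: none → 0
18: 16, 3 → 2
16: 3 → 1
3: none → 0
Total inversions: 2 + 3 + 3 + 2 + 2 + 0 + 2 + 1 + 0 = 15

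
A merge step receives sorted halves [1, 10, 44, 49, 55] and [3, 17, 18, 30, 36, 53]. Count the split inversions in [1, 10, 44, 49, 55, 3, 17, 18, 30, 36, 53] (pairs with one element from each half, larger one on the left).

Take each right-half value and tally the left-half values above it:
r = 3: 10, 44, 49, 55 → 4
r = 17: 44, 49, 55 → 3
r = 18: 44, 49, 55 → 3
r = 30: 44, 49, 55 → 3
r = 36: 44, 49, 55 → 3
r = 53: 55 → 1
Cross-inversions: 4 + 3 + 3 + 3 + 3 + 1 = 17

17 split inversions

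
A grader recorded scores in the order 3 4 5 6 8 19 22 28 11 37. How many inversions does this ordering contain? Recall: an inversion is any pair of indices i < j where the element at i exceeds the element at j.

3 out-of-order pairs

Count, for each position, how many later elements it exceeds:
3: 0
4: 0
5: 0
6: 0
8: 0
19: 1
22: 1
28: 1
11: 0
37: 0
Sum: 0 + 0 + 0 + 0 + 0 + 1 + 1 + 1 + 0 + 0 = 3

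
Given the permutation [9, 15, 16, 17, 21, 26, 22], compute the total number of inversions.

Out-of-order index pairs (1-indexed):
(6,7): 26 > 22
That's 1 pair.

1 inversion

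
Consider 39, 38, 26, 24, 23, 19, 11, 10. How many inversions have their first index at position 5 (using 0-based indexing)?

The element at index 5 is 19.
Elements after it: 11, 10
Those smaller than 19: 11, 10

2 such elements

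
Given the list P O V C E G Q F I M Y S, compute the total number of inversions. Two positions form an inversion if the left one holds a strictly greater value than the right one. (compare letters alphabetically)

26

Sweep left to right; for each value list the smaller values that follow it:
P → O, C, E, G, F, I, M → 7
O → C, E, G, F, I, M → 6
V → C, E, G, Q, F, I, M, S → 8
C → none → 0
E → none → 0
G → F → 1
Q → F, I, M → 3
F → none → 0
I → none → 0
M → none → 0
Y → S → 1
S → none → 0
Sum: 7 + 6 + 8 + 0 + 0 + 1 + 3 + 0 + 0 + 0 + 1 + 0 = 26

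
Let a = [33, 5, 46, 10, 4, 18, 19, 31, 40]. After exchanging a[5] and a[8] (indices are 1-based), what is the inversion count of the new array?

19 inversions

Positions 5 and 8 hold 4 and 31; after swapping, the array is [33, 5, 46, 10, 31, 18, 19, 4, 40].
Element-by-element contributions:
33: 6
5: 1
46: 6
10: 1
31: 3
18: 1
19: 1
4: 0
40: 0
Sum: 6 + 1 + 6 + 1 + 3 + 1 + 1 + 0 + 0 = 19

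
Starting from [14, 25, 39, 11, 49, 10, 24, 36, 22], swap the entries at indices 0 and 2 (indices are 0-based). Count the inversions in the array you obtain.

There are 21 inversions.

Positions 0 and 2 hold 14 and 39; after swapping, the array is [39, 25, 14, 11, 49, 10, 24, 36, 22].
Element-by-element contributions:
39: 7
25: 5
14: 2
11: 1
49: 4
10: 0
24: 1
36: 1
22: 0
Sum: 7 + 5 + 2 + 1 + 4 + 0 + 1 + 1 + 0 = 21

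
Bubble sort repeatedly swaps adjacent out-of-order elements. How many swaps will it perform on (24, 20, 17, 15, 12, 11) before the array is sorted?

The minimum number of adjacent swaps to sort an array equals its inversion count, since every such swap removes exactly one inversion.
Count inversions — for each element, later elements that are smaller:
24: 20, 17, 15, 12, 11 → 5
20: 17, 15, 12, 11 → 4
17: 15, 12, 11 → 3
15: 12, 11 → 2
12: 11 → 1
11: none → 0
Total inversions: 5 + 4 + 3 + 2 + 1 + 0 = 15

There are 15 adjacent swaps.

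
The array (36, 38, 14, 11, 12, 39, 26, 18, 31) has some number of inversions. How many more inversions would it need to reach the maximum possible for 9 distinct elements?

Maximum inversions for 9 distinct elements is C(9, 2) = 9·8/2 = 36.
Current inversions — for each element, count later smaller elements:
36: 6
38: 6
14: 2
11: 0
12: 0
39: 3
26: 1
18: 0
31: 0
Current total: 6 + 6 + 2 + 0 + 0 + 3 + 1 + 0 + 0 = 18
Shortfall: 36 − 18 = 18

18 inversions short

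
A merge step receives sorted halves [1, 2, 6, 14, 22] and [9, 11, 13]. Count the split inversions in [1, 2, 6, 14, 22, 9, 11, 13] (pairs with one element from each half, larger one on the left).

There are 6 split inversions.

Take each right-half value and tally the left-half values above it:
r = 9: 14, 22 → 2
r = 11: 14, 22 → 2
r = 13: 14, 22 → 2
Cross-inversions: 2 + 2 + 2 = 6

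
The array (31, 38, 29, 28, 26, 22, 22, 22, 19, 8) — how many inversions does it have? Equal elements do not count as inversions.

There are 41 inversions.

Count, for each position, how many later elements it exceeds:
31 → 29, 28, 26, 22, 22, 22, 19, 8 → 8
38 → 29, 28, 26, 22, 22, 22, 19, 8 → 8
29 → 28, 26, 22, 22, 22, 19, 8 → 7
28 → 26, 22, 22, 22, 19, 8 → 6
26 → 22, 22, 22, 19, 8 → 5
22 → 19, 8 → 2
22 → 19, 8 → 2
22 → 19, 8 → 2
19 → 8 → 1
8 → none → 0
Sum: 8 + 8 + 7 + 6 + 5 + 2 + 2 + 2 + 1 + 0 = 41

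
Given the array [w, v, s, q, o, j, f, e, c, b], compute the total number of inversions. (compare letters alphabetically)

There are 45 out-of-order pairs.

Sweep left to right; for each value list the smaller values that follow it:
w → v, s, q, o, j, f, e, c, b → 9
v → s, q, o, j, f, e, c, b → 8
s → q, o, j, f, e, c, b → 7
q → o, j, f, e, c, b → 6
o → j, f, e, c, b → 5
j → f, e, c, b → 4
f → e, c, b → 3
e → c, b → 2
c → b → 1
b → none → 0
Sum: 9 + 8 + 7 + 6 + 5 + 4 + 3 + 2 + 1 + 0 = 45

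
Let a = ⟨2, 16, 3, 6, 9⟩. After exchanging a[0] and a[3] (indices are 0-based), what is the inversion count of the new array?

6

Positions 0 and 3 hold 2 and 6; after swapping, the array is [6, 16, 3, 2, 9].
Sweep left to right; for each value list the smaller values that follow it:
6: 2
16: 3
3: 1
2: 0
9: 0
Sum: 2 + 3 + 1 + 0 + 0 = 6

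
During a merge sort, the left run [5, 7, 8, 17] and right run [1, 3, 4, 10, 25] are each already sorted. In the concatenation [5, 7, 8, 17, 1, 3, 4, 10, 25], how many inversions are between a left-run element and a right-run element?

13

Count, for every r in R, how many entries of L exceed r:
r = 1: 5, 7, 8, 17 → 4
r = 3: 5, 7, 8, 17 → 4
r = 4: 5, 7, 8, 17 → 4
r = 10: 17 → 1
r = 25: none → 0
Cross-inversions: 4 + 4 + 4 + 1 + 0 = 13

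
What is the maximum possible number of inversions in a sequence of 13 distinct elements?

78 inversions

The maximum occurs when the array is in strictly decreasing order: every one of the C(13, 2) pairs is inverted.
C(13, 2) = 13·12/2 = 78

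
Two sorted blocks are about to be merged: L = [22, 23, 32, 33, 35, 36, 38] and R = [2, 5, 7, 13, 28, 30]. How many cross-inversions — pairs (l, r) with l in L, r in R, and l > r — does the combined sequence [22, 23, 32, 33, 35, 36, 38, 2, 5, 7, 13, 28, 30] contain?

38 split inversions

Count, for every r in R, how many entries of L exceed r:
r = 2: 22, 23, 32, 33, 35, 36, 38 → 7
r = 5: 22, 23, 32, 33, 35, 36, 38 → 7
r = 7: 22, 23, 32, 33, 35, 36, 38 → 7
r = 13: 22, 23, 32, 33, 35, 36, 38 → 7
r = 28: 32, 33, 35, 36, 38 → 5
r = 30: 32, 33, 35, 36, 38 → 5
Cross-inversions: 7 + 7 + 7 + 7 + 5 + 5 = 38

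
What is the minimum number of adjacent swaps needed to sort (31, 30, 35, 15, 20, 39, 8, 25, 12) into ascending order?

Minimum adjacent swaps = number of inversions (each swap of adjacent out-of-order elements removes one inversion and no swap can remove more).
Count inversions — for each element, later elements that are smaller:
31: 30, 15, 20, 8, 25, 12 → 6
30: 15, 20, 8, 25, 12 → 5
35: 15, 20, 8, 25, 12 → 5
15: 8, 12 → 2
20: 8, 12 → 2
39: 8, 25, 12 → 3
8: none → 0
25: 12 → 1
12: none → 0
Total inversions: 6 + 5 + 5 + 2 + 2 + 3 + 0 + 1 + 0 = 24

Adjacent swaps: 24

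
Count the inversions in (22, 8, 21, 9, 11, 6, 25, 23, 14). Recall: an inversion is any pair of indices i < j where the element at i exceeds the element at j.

16 inversions

Element-by-element contributions:
22 → 8, 21, 9, 11, 6, 14 → 6
8 → 6 → 1
21 → 9, 11, 6, 14 → 4
9 → 6 → 1
11 → 6 → 1
6 → none → 0
25 → 23, 14 → 2
23 → 14 → 1
14 → none → 0
Sum: 6 + 1 + 4 + 1 + 1 + 0 + 2 + 1 + 0 = 16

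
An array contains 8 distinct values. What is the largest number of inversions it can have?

28

The maximum occurs when the array is in strictly decreasing order: every one of the C(8, 2) pairs is inverted.
C(8, 2) = 8·7/2 = 28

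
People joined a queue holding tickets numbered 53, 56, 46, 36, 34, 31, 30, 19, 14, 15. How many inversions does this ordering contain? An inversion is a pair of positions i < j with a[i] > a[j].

43

Count, for each position, how many later elements it exceeds:
53 → 46, 36, 34, 31, 30, 19, 14, 15 → 8
56 → 46, 36, 34, 31, 30, 19, 14, 15 → 8
46 → 36, 34, 31, 30, 19, 14, 15 → 7
36 → 34, 31, 30, 19, 14, 15 → 6
34 → 31, 30, 19, 14, 15 → 5
31 → 30, 19, 14, 15 → 4
30 → 19, 14, 15 → 3
19 → 14, 15 → 2
14 → none → 0
15 → none → 0
Sum: 8 + 8 + 7 + 6 + 5 + 4 + 3 + 2 + 0 + 0 = 43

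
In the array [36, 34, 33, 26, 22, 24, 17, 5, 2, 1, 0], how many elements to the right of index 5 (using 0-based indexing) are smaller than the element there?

5 such elements

The element at index 5 is 24.
Elements after it: 17, 5, 2, 1, 0
Those smaller than 24: 17, 5, 2, 1, 0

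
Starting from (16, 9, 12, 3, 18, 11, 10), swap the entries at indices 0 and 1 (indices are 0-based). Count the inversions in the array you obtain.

11 inversions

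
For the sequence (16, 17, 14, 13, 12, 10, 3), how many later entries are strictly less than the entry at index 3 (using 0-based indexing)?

3 such elements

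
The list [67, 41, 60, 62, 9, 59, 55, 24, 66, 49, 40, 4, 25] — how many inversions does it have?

55 inversions

Element-by-element contributions:
67: 12
41: 5
60: 8
62: 8
9: 1
59: 6
55: 5
24: 1
66: 4
49: 3
40: 2
4: 0
25: 0
Sum: 12 + 5 + 8 + 8 + 1 + 6 + 5 + 1 + 4 + 3 + 2 + 0 + 0 = 55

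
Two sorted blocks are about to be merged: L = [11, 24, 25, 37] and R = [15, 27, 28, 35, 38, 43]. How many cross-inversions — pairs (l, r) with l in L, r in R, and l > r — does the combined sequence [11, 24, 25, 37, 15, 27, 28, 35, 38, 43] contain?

For each element r of the right run, count left-run elements greater than r:
r = 15: 24, 25, 37 → 3
r = 27: 37 → 1
r = 28: 37 → 1
r = 35: 37 → 1
r = 38: none → 0
r = 43: none → 0
Cross-inversions: 3 + 1 + 1 + 1 + 0 + 0 = 6

6 split inversions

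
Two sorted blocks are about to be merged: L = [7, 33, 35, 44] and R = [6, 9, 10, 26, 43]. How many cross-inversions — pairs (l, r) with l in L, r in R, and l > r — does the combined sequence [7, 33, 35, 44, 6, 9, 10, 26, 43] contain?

14 cross-inversions

For each element r of the right run, count left-run elements greater than r:
r = 6: 7, 33, 35, 44 → 4
r = 9: 33, 35, 44 → 3
r = 10: 33, 35, 44 → 3
r = 26: 33, 35, 44 → 3
r = 43: 44 → 1
Cross-inversions: 4 + 3 + 3 + 3 + 1 = 14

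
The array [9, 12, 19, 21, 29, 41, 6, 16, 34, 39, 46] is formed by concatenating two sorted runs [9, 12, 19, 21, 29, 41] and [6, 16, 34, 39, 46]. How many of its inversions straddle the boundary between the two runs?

12

For each element r of the right run, count left-run elements greater than r:
r = 6: 9, 12, 19, 21, 29, 41 → 6
r = 16: 19, 21, 29, 41 → 4
r = 34: 41 → 1
r = 39: 41 → 1
r = 46: none → 0
Cross-inversions: 6 + 4 + 1 + 1 + 0 = 12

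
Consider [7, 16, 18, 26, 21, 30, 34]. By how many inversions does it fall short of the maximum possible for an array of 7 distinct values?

20

Maximum inversions for 7 distinct elements is C(7, 2) = 7·6/2 = 21.
Current inversions — for each element, count later smaller elements:
7: 0
16: 0
18: 0
26: 1
21: 0
30: 0
34: 0
Current total: 0 + 0 + 0 + 1 + 0 + 0 + 0 = 1
Shortfall: 21 − 1 = 20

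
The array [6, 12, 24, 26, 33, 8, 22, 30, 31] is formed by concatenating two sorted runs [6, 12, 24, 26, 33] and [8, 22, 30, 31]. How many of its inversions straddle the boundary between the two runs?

9 split inversions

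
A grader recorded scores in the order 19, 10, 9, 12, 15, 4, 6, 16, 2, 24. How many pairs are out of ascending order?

24

For each element, count later entries that are smaller:
19: 8
10: 4
9: 3
12: 3
15: 3
4: 1
6: 1
16: 1
2: 0
24: 0
Sum: 8 + 4 + 3 + 3 + 3 + 1 + 1 + 1 + 0 + 0 = 24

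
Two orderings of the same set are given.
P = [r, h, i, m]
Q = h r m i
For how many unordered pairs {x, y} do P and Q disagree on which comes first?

Assign each item its position (1..4) in the first ordering, then rewrite the second ordering as that position sequence:
positions: r→1, h→2, i→3, m→4
second ordering as positions: [2, 1, 4, 3]
Discordant pairs = inversions in this position sequence.
2: 1 → 1
1: 0
4: 3 → 1
3: 0
Total: 1 + 0 + 1 + 0 = 2

2 disagreeing pairs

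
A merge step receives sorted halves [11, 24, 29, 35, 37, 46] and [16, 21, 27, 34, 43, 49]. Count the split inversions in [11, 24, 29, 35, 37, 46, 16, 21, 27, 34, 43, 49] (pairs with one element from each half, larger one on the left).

Split inversions: 18

Take each right-half value and tally the left-half values above it:
r = 16: 24, 29, 35, 37, 46 → 5
r = 21: 24, 29, 35, 37, 46 → 5
r = 27: 29, 35, 37, 46 → 4
r = 34: 35, 37, 46 → 3
r = 43: 46 → 1
r = 49: none → 0
Cross-inversions: 5 + 5 + 4 + 3 + 1 + 0 = 18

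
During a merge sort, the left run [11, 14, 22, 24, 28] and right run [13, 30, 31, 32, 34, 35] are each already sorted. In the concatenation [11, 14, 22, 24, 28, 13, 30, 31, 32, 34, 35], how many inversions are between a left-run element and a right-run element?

4

For each element r of the right run, count left-run elements greater than r:
r = 13: 14, 22, 24, 28 → 4
r = 30: none → 0
r = 31: none → 0
r = 32: none → 0
r = 34: none → 0
r = 35: none → 0
Cross-inversions: 4 + 0 + 0 + 0 + 0 + 0 = 4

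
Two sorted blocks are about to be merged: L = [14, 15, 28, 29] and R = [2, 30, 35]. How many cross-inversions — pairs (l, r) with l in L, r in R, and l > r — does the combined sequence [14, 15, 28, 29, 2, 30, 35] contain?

4 cross-inversions

Take each right-half value and tally the left-half values above it:
r = 2: 14, 15, 28, 29 → 4
r = 30: none → 0
r = 35: none → 0
Cross-inversions: 4 + 0 + 0 = 4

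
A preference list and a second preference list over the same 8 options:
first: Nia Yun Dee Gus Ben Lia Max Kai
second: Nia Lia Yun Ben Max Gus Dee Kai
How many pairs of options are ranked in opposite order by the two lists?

Pairs: 9

Assign each item its position (1..8) in the first ordering, then rewrite the second ordering as that position sequence:
positions: Nia→1, Yun→2, Dee→3, Gus→4, Ben→5, Lia→6, Max→7, Kai→8
second ordering as positions: [1, 6, 2, 5, 7, 4, 3, 8]
Discordant pairs = inversions in this position sequence.
1: 0
6: 2, 5, 4, 3 → 4
2: 0
5: 4, 3 → 2
7: 4, 3 → 2
4: 3 → 1
3: 0
8: 0
Total: 0 + 4 + 0 + 2 + 2 + 1 + 0 + 0 = 9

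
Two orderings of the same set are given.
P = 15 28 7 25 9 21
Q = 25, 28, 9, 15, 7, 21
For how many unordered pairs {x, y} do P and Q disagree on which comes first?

There are 6 disagreeing pairs.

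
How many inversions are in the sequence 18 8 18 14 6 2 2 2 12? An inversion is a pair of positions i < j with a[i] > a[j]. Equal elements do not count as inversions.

25

Element-by-element contributions:
18: 7
8: 4
18: 6
14: 5
6: 3
2: 0
2: 0
2: 0
12: 0
Sum: 7 + 4 + 6 + 5 + 3 + 0 + 0 + 0 + 0 = 25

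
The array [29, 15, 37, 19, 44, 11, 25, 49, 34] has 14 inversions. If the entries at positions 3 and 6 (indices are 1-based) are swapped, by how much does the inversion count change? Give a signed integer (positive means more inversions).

Positions 3 and 6 hold 37 and 11; after swapping, the array is [29, 15, 11, 19, 44, 37, 25, 49, 34].
Element-by-element contributions:
29 → 15, 11, 19, 25 → 4
15 → 11 → 1
11 → none → 0
19 → none → 0
44 → 37, 25, 34 → 3
37 → 25, 34 → 2
25 → none → 0
49 → 34 → 1
34 → none → 0
Sum: 4 + 1 + 0 + 0 + 3 + 2 + 0 + 1 + 0 = 11
Change: 11 − 14 = -3

-3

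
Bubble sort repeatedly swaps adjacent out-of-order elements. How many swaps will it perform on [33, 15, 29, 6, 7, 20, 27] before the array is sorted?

Minimum adjacent swaps = number of inversions (each swap of adjacent out-of-order elements removes one inversion and no swap can remove more).
Count inversions — for each element, later elements that are smaller:
33: 15, 29, 6, 7, 20, 27 → 6
15: 6, 7 → 2
29: 6, 7, 20, 27 → 4
6: none → 0
7: none → 0
20: none → 0
27: none → 0
Total inversions: 6 + 2 + 4 + 0 + 0 + 0 + 0 = 12

12 swaps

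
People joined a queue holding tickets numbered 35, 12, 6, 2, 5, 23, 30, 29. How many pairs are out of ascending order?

13 inversions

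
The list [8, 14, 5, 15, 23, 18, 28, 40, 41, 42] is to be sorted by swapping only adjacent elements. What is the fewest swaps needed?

Adjacent swaps: 3

The minimum number of adjacent swaps to sort an array equals its inversion count, since every such swap removes exactly one inversion.
Count inversions — for each element, later elements that are smaller:
8: 5 → 1
14: 5 → 1
5: none → 0
15: none → 0
23: 18 → 1
18: none → 0
28: none → 0
40: none → 0
41: none → 0
42: none → 0
Total inversions: 1 + 1 + 0 + 0 + 1 + 0 + 0 + 0 + 0 + 0 = 3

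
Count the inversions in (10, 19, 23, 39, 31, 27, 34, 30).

7

Count, for each position, how many later elements it exceeds:
10: 0
19: 0
23: 0
39: 4
31: 2
27: 0
34: 1
30: 0
Sum: 0 + 0 + 0 + 4 + 2 + 0 + 1 + 0 = 7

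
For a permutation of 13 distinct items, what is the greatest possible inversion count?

Inversions: 78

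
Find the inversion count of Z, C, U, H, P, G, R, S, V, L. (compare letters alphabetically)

21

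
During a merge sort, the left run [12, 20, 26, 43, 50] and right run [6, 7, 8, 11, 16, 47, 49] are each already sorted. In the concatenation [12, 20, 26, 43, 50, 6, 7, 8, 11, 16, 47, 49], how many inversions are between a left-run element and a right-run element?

Split inversions: 26

For each element r of the right run, count left-run elements greater than r:
r = 6: 12, 20, 26, 43, 50 → 5
r = 7: 12, 20, 26, 43, 50 → 5
r = 8: 12, 20, 26, 43, 50 → 5
r = 11: 12, 20, 26, 43, 50 → 5
r = 16: 20, 26, 43, 50 → 4
r = 47: 50 → 1
r = 49: 50 → 1
Cross-inversions: 5 + 5 + 5 + 5 + 4 + 1 + 1 = 26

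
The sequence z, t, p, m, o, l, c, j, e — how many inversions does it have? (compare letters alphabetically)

Count, for each position, how many later elements it exceeds:
z → t, p, m, o, l, c, j, e → 8
t → p, m, o, l, c, j, e → 7
p → m, o, l, c, j, e → 6
m → l, c, j, e → 4
o → l, c, j, e → 4
l → c, j, e → 3
c → none → 0
j → e → 1
e → none → 0
Sum: 8 + 7 + 6 + 4 + 4 + 3 + 0 + 1 + 0 = 33

33 out-of-order pairs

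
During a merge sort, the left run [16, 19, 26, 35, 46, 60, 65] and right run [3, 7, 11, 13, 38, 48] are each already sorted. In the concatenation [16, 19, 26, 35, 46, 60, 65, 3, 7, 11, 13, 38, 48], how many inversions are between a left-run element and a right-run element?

Take each right-half value and tally the left-half values above it:
r = 3: 16, 19, 26, 35, 46, 60, 65 → 7
r = 7: 16, 19, 26, 35, 46, 60, 65 → 7
r = 11: 16, 19, 26, 35, 46, 60, 65 → 7
r = 13: 16, 19, 26, 35, 46, 60, 65 → 7
r = 38: 46, 60, 65 → 3
r = 48: 60, 65 → 2
Cross-inversions: 7 + 7 + 7 + 7 + 3 + 2 = 33

33 cross-inversions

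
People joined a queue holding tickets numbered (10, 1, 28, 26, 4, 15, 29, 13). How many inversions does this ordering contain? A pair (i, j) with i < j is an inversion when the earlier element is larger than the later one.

Sweep left to right; for each value list the smaller values that follow it:
10 → 1, 4 → 2
1 → none → 0
28 → 26, 4, 15, 13 → 4
26 → 4, 15, 13 → 3
4 → none → 0
15 → 13 → 1
29 → 13 → 1
13 → none → 0
Sum: 2 + 0 + 4 + 3 + 0 + 1 + 1 + 0 = 11

11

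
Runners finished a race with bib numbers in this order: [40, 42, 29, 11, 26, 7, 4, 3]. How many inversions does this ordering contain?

For each element, count later entries that are smaller:
40: 6
42: 6
29: 5
11: 3
26: 3
7: 2
4: 1
3: 0
Sum: 6 + 6 + 5 + 3 + 3 + 2 + 1 + 0 = 26

26 inversions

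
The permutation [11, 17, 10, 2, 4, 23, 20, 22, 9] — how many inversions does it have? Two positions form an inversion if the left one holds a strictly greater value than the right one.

16 inversions

For each element, count later entries that are smaller:
11: 4
17: 4
10: 3
2: 0
4: 0
23: 3
20: 1
22: 1
9: 0
Sum: 4 + 4 + 3 + 0 + 0 + 3 + 1 + 1 + 0 = 16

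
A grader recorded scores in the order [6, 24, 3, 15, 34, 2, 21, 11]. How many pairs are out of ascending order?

Count, for each position, how many later elements it exceeds:
6 → 3, 2 → 2
24 → 3, 15, 2, 21, 11 → 5
3 → 2 → 1
15 → 2, 11 → 2
34 → 2, 21, 11 → 3
2 → none → 0
21 → 11 → 1
11 → none → 0
Sum: 2 + 5 + 1 + 2 + 3 + 0 + 1 + 0 = 14

There are 14 out-of-order pairs.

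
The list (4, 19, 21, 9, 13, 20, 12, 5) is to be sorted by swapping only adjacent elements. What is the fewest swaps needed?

Each adjacent swap fixes exactly one inversion, so the minimum swap count equals the number of inversions.
Count inversions — for each element, later elements that are smaller:
4: none → 0
19: 9, 13, 12, 5 → 4
21: 9, 13, 20, 12, 5 → 5
9: 5 → 1
13: 12, 5 → 2
20: 12, 5 → 2
12: 5 → 1
5: none → 0
Total inversions: 0 + 4 + 5 + 1 + 2 + 2 + 1 + 0 = 15

15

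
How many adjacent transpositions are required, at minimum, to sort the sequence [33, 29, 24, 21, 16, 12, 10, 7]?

There are 28 adjacent swaps.

Minimum adjacent swaps = number of inversions (each swap of adjacent out-of-order elements removes one inversion and no swap can remove more).
Count inversions — for each element, later elements that are smaller:
33: 29, 24, 21, 16, 12, 10, 7 → 7
29: 24, 21, 16, 12, 10, 7 → 6
24: 21, 16, 12, 10, 7 → 5
21: 16, 12, 10, 7 → 4
16: 12, 10, 7 → 3
12: 10, 7 → 2
10: 7 → 1
7: none → 0
Total inversions: 7 + 6 + 5 + 4 + 3 + 2 + 1 + 0 = 28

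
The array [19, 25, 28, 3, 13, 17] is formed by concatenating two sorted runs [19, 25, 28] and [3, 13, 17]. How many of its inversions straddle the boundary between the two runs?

Split inversions: 9

Count, for every r in R, how many entries of L exceed r:
r = 3: 19, 25, 28 → 3
r = 13: 19, 25, 28 → 3
r = 17: 19, 25, 28 → 3
Cross-inversions: 3 + 3 + 3 = 9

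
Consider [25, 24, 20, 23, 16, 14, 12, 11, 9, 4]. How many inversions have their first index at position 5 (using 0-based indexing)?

4 such elements

The element at index 5 is 14.
Elements after it: 12, 11, 9, 4
Those smaller than 14: 12, 11, 9, 4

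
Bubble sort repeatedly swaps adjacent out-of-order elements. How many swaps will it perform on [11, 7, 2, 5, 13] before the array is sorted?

The minimum number of adjacent swaps to sort an array equals its inversion count, since every such swap removes exactly one inversion.
Count inversions — for each element, later elements that are smaller:
11: 7, 2, 5 → 3
7: 2, 5 → 2
2: none → 0
5: none → 0
13: none → 0
Total inversions: 3 + 2 + 0 + 0 + 0 = 5

5 swaps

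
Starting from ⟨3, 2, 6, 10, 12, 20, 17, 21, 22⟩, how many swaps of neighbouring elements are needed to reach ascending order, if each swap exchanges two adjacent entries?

Swaps: 2

Each adjacent swap fixes exactly one inversion, so the minimum swap count equals the number of inversions.
Count inversions — for each element, later elements that are smaller:
3: 2 → 1
2: none → 0
6: none → 0
10: none → 0
12: none → 0
20: 17 → 1
17: none → 0
21: none → 0
22: none → 0
Total inversions: 1 + 0 + 0 + 0 + 0 + 1 + 0 + 0 + 0 = 2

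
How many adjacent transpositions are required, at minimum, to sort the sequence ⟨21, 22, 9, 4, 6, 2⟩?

13

The minimum number of adjacent swaps to sort an array equals its inversion count, since every such swap removes exactly one inversion.
Count inversions — for each element, later elements that are smaller:
21: 9, 4, 6, 2 → 4
22: 9, 4, 6, 2 → 4
9: 4, 6, 2 → 3
4: 2 → 1
6: 2 → 1
2: none → 0
Total inversions: 4 + 4 + 3 + 1 + 1 + 0 = 13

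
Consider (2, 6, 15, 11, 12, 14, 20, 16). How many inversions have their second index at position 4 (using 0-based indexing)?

The element at index 4 is 12.
Elements before it: 2, 6, 15, 11
Those larger than 12: 15

1 such element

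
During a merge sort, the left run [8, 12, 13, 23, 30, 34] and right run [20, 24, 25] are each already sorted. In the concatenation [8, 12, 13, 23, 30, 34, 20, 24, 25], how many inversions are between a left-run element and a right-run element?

There are 7 split inversions.

Take each right-half value and tally the left-half values above it:
r = 20: 23, 30, 34 → 3
r = 24: 30, 34 → 2
r = 25: 30, 34 → 2
Cross-inversions: 3 + 2 + 2 = 7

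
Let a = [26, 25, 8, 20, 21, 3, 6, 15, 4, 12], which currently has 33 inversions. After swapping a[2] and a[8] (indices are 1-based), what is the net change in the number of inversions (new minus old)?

Positions 2 and 8 hold 25 and 15; after swapping, the array is [26, 15, 8, 20, 21, 3, 6, 25, 4, 12].
Sweep left to right; for each value list the smaller values that follow it:
26: 9
15: 5
8: 3
20: 4
21: 4
3: 0
6: 1
25: 2
4: 0
12: 0
Sum: 9 + 5 + 3 + 4 + 4 + 0 + 1 + 2 + 0 + 0 = 28
Change: 28 − 33 = -5

-5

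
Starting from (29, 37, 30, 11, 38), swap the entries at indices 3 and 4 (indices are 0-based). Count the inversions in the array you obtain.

5 inversions

Positions 3 and 4 hold 11 and 38; after swapping, the array is [29, 37, 30, 38, 11].
For each element, count later entries that are smaller:
29: 1
37: 2
30: 1
38: 1
11: 0
Sum: 1 + 2 + 1 + 1 + 0 = 5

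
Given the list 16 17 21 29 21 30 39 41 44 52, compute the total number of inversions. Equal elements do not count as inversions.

1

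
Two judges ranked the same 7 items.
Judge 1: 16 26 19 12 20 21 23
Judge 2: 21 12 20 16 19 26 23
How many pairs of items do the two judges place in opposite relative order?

Discordant pairs: 12

Assign each item its position (1..7) in the first ordering, then rewrite the second ordering as that position sequence:
positions: 16→1, 26→2, 19→3, 12→4, 20→5, 21→6, 23→7
second ordering as positions: [6, 4, 5, 1, 3, 2, 7]
Discordant pairs = inversions in this position sequence.
6: 4, 5, 1, 3, 2 → 5
4: 1, 3, 2 → 3
5: 1, 3, 2 → 3
1: 0
3: 2 → 1
2: 0
7: 0
Total: 5 + 3 + 3 + 0 + 1 + 0 + 0 = 12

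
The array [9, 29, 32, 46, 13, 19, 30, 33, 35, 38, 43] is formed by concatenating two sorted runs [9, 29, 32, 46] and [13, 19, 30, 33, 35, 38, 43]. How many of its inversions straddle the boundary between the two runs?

12 split inversions

For each element r of the right run, count left-run elements greater than r:
r = 13: 29, 32, 46 → 3
r = 19: 29, 32, 46 → 3
r = 30: 32, 46 → 2
r = 33: 46 → 1
r = 35: 46 → 1
r = 38: 46 → 1
r = 43: 46 → 1
Cross-inversions: 3 + 3 + 2 + 1 + 1 + 1 + 1 = 12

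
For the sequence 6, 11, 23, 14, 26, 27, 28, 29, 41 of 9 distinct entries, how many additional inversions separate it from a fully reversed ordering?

35

Maximum inversions for 9 distinct elements is C(9, 2) = 9·8/2 = 36.
Current inversions — for each element, count later smaller elements:
6: 0
11: 0
23: 1
14: 0
26: 0
27: 0
28: 0
29: 0
41: 0
Current total: 0 + 0 + 1 + 0 + 0 + 0 + 0 + 0 + 0 = 1
Shortfall: 36 − 1 = 35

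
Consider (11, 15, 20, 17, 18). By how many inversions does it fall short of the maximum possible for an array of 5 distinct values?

Maximum inversions for 5 distinct elements is C(5, 2) = 5·4/2 = 10.
Current inversions — for each element, count later smaller elements:
11: 0
15: 0
20: 2
17: 0
18: 0
Current total: 0 + 0 + 2 + 0 + 0 = 2
Shortfall: 10 − 2 = 8

8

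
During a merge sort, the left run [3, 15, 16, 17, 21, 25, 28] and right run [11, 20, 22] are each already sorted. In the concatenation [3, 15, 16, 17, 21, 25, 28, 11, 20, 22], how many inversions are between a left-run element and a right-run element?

11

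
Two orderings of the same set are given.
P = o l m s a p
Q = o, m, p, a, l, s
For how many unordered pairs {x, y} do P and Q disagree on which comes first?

Assign each item its position (1..6) in the first ordering, then rewrite the second ordering as that position sequence:
positions: o→1, l→2, m→3, s→4, a→5, p→6
second ordering as positions: [1, 3, 6, 5, 2, 4]
Discordant pairs = inversions in this position sequence.
1: 0
3: 2 → 1
6: 5, 2, 4 → 3
5: 2, 4 → 2
2: 0
4: 0
Total: 0 + 1 + 3 + 2 + 0 + 0 = 6

There are 6 disagreeing pairs.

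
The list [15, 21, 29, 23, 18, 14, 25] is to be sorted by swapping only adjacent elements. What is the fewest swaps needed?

10

Minimum adjacent swaps = number of inversions (each swap of adjacent out-of-order elements removes one inversion and no swap can remove more).
Count inversions — for each element, later elements that are smaller:
15: 14 → 1
21: 18, 14 → 2
29: 23, 18, 14, 25 → 4
23: 18, 14 → 2
18: 14 → 1
14: none → 0
25: none → 0
Total inversions: 1 + 2 + 4 + 2 + 1 + 0 + 0 = 10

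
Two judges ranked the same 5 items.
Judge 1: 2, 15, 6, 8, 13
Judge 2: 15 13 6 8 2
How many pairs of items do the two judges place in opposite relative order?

Assign each item its position (1..5) in the first ordering, then rewrite the second ordering as that position sequence:
positions: 2→1, 15→2, 6→3, 8→4, 13→5
second ordering as positions: [2, 5, 3, 4, 1]
Discordant pairs = inversions in this position sequence.
2: 1 → 1
5: 3, 4, 1 → 3
3: 1 → 1
4: 1 → 1
1: 0
Total: 1 + 3 + 1 + 1 + 0 = 6

Discordant pairs: 6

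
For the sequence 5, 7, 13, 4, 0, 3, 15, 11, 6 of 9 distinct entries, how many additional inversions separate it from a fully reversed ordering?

Maximum inversions for 9 distinct elements is C(9, 2) = 9·8/2 = 36.
Current inversions — for each element, count later smaller elements:
5: 3
7: 4
13: 5
4: 2
0: 0
3: 0
15: 2
11: 1
6: 0
Current total: 3 + 4 + 5 + 2 + 0 + 0 + 2 + 1 + 0 = 17
Shortfall: 36 − 17 = 19

19 inversions short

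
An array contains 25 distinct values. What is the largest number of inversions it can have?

300

The maximum occurs when the array is in strictly decreasing order: every one of the C(25, 2) pairs is inverted.
C(25, 2) = 25·24/2 = 300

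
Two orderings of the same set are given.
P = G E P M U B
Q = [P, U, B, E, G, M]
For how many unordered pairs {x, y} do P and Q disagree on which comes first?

Assign each item its position (1..6) in the first ordering, then rewrite the second ordering as that position sequence:
positions: G→1, E→2, P→3, M→4, U→5, B→6
second ordering as positions: [3, 5, 6, 2, 1, 4]
Discordant pairs = inversions in this position sequence.
3: 2, 1 → 2
5: 2, 1, 4 → 3
6: 2, 1, 4 → 3
2: 1 → 1
1: 0
4: 0
Total: 2 + 3 + 3 + 1 + 0 + 0 = 9

9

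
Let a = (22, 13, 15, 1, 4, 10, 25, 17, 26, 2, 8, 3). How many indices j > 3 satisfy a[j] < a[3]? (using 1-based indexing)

6

The element at index 3 is 15.
Elements after it: 1, 4, 10, 25, 17, 26, 2, 8, 3
Those smaller than 15: 1, 4, 10, 2, 8, 3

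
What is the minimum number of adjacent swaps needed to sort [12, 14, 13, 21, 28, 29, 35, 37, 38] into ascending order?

Each adjacent swap fixes exactly one inversion, so the minimum swap count equals the number of inversions.
Count inversions — for each element, later elements that are smaller:
12: none → 0
14: 13 → 1
13: none → 0
21: none → 0
28: none → 0
29: none → 0
35: none → 0
37: none → 0
38: none → 0
Total inversions: 0 + 1 + 0 + 0 + 0 + 0 + 0 + 0 + 0 = 1

1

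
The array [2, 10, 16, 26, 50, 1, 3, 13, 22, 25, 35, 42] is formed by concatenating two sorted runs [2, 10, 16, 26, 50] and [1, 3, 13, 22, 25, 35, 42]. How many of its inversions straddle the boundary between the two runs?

Take each right-half value and tally the left-half values above it:
r = 1: 2, 10, 16, 26, 50 → 5
r = 3: 10, 16, 26, 50 → 4
r = 13: 16, 26, 50 → 3
r = 22: 26, 50 → 2
r = 25: 26, 50 → 2
r = 35: 50 → 1
r = 42: 50 → 1
Cross-inversions: 5 + 4 + 3 + 2 + 2 + 1 + 1 = 18

18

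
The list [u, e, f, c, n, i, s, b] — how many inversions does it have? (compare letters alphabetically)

Sweep left to right; for each value list the smaller values that follow it:
u → e, f, c, n, i, s, b → 7
e → c, b → 2
f → c, b → 2
c → b → 1
n → i, b → 2
i → b → 1
s → b → 1
b → none → 0
Sum: 7 + 2 + 2 + 1 + 2 + 1 + 1 + 0 = 16

16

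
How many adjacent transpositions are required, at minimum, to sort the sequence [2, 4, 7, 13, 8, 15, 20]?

Each adjacent swap fixes exactly one inversion, so the minimum swap count equals the number of inversions.
Count inversions — for each element, later elements that are smaller:
2: none → 0
4: none → 0
7: none → 0
13: 8 → 1
8: none → 0
15: none → 0
20: none → 0
Total inversions: 0 + 0 + 0 + 1 + 0 + 0 + 0 = 1

1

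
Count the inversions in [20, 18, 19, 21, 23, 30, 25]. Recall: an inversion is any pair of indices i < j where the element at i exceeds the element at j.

For each element, count later entries that are smaller:
20 → 18, 19 → 2
18 → none → 0
19 → none → 0
21 → none → 0
23 → none → 0
30 → 25 → 1
25 → none → 0
Sum: 2 + 0 + 0 + 0 + 0 + 1 + 0 = 3

3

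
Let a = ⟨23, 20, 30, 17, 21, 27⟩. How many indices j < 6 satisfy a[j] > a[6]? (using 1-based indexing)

1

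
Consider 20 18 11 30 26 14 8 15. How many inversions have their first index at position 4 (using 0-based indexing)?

The element at index 4 is 26.
Elements after it: 14, 8, 15
Those smaller than 26: 14, 8, 15

3 such elements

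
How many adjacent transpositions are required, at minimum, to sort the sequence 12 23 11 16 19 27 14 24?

The minimum number of adjacent swaps to sort an array equals its inversion count, since every such swap removes exactly one inversion.
Count inversions — for each element, later elements that are smaller:
12: 11 → 1
23: 11, 16, 19, 14 → 4
11: none → 0
16: 14 → 1
19: 14 → 1
27: 14, 24 → 2
14: none → 0
24: none → 0
Total inversions: 1 + 4 + 0 + 1 + 1 + 2 + 0 + 0 = 9

Swaps: 9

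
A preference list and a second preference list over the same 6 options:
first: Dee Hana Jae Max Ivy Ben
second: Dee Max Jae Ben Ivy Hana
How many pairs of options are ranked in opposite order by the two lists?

6

Assign each item its position (1..6) in the first ordering, then rewrite the second ordering as that position sequence:
positions: Dee→1, Hana→2, Jae→3, Max→4, Ivy→5, Ben→6
second ordering as positions: [1, 4, 3, 6, 5, 2]
Discordant pairs = inversions in this position sequence.
1: 0
4: 3, 2 → 2
3: 2 → 1
6: 5, 2 → 2
5: 2 → 1
2: 0
Total: 0 + 2 + 1 + 2 + 1 + 0 = 6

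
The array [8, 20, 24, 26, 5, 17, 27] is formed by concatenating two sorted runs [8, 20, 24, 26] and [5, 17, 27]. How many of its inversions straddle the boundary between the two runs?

7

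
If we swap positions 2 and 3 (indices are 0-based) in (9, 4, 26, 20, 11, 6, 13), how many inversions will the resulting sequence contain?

9 inversions

Positions 2 and 3 hold 26 and 20; after swapping, the array is [9, 4, 20, 26, 11, 6, 13].
For each element, count later entries that are smaller:
9 → 4, 6 → 2
4 → none → 0
20 → 11, 6, 13 → 3
26 → 11, 6, 13 → 3
11 → 6 → 1
6 → none → 0
13 → none → 0
Sum: 2 + 0 + 3 + 3 + 1 + 0 + 0 = 9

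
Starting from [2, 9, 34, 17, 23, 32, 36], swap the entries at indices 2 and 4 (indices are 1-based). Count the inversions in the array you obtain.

Positions 2 and 4 hold 9 and 17; after swapping, the array is [2, 17, 34, 9, 23, 32, 36].
For each element, count later entries that are smaller:
2 → none → 0
17 → 9 → 1
34 → 9, 23, 32 → 3
9 → none → 0
23 → none → 0
32 → none → 0
36 → none → 0
Sum: 0 + 1 + 3 + 0 + 0 + 0 + 0 = 4

4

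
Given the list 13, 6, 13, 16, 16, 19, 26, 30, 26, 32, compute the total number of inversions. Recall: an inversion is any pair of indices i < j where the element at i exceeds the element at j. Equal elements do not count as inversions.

Out-of-order pairs: 2

Count, for each position, how many later elements it exceeds:
13 → 6 → 1
6 → none → 0
13 → none → 0
16 → none → 0
16 → none → 0
19 → none → 0
26 → none → 0
30 → 26 → 1
26 → none → 0
32 → none → 0
Sum: 1 + 0 + 0 + 0 + 0 + 0 + 0 + 1 + 0 + 0 = 2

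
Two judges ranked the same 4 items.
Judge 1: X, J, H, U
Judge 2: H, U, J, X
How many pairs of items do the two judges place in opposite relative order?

Assign each item its position (1..4) in the first ordering, then rewrite the second ordering as that position sequence:
positions: X→1, J→2, H→3, U→4
second ordering as positions: [3, 4, 2, 1]
Discordant pairs = inversions in this position sequence.
3: 2, 1 → 2
4: 2, 1 → 2
2: 1 → 1
1: 0
Total: 2 + 2 + 1 + 0 = 5

There are 5 discordant pairs.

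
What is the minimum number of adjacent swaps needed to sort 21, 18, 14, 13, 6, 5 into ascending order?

15 adjacent swaps

The minimum number of adjacent swaps to sort an array equals its inversion count, since every such swap removes exactly one inversion.
Count inversions — for each element, later elements that are smaller:
21: 18, 14, 13, 6, 5 → 5
18: 14, 13, 6, 5 → 4
14: 13, 6, 5 → 3
13: 6, 5 → 2
6: 5 → 1
5: none → 0
Total inversions: 5 + 4 + 3 + 2 + 1 + 0 = 15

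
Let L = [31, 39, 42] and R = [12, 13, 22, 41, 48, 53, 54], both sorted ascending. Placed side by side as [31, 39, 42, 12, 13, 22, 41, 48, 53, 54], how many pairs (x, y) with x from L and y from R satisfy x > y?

For each element r of the right run, count left-run elements greater than r:
r = 12: 31, 39, 42 → 3
r = 13: 31, 39, 42 → 3
r = 22: 31, 39, 42 → 3
r = 41: 42 → 1
r = 48: none → 0
r = 53: none → 0
r = 54: none → 0
Cross-inversions: 3 + 3 + 3 + 1 + 0 + 0 + 0 = 10

10 split inversions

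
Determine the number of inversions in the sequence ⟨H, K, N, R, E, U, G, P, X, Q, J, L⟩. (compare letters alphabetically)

Sweep left to right; for each value list the smaller values that follow it:
H: 2
K: 3
N: 4
R: 6
E: 0
U: 5
G: 0
P: 2
X: 3
Q: 2
J: 0
L: 0
Sum: 2 + 3 + 4 + 6 + 0 + 5 + 0 + 2 + 3 + 2 + 0 + 0 = 27

27 inversions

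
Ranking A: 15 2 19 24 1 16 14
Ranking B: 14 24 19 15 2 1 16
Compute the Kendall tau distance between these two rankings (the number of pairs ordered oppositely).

Assign each item its position (1..7) in the first ordering, then rewrite the second ordering as that position sequence:
positions: 15→1, 2→2, 19→3, 24→4, 1→5, 16→6, 14→7
second ordering as positions: [7, 4, 3, 1, 2, 5, 6]
Discordant pairs = inversions in this position sequence.
7: 4, 3, 1, 2, 5, 6 → 6
4: 3, 1, 2 → 3
3: 1, 2 → 2
1: 0
2: 0
5: 0
6: 0
Total: 6 + 3 + 2 + 0 + 0 + 0 + 0 = 11

11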